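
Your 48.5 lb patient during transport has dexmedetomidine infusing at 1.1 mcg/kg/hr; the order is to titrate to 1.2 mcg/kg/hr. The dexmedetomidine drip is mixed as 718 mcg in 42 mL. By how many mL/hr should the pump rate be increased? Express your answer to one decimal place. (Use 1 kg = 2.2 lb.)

At the current dose:
Weight = 48.5 lb ÷ 2.2 lb/kg = 22.04545 kg
Dose = 1.1 mcg/kg/hr × 22.04545 kg = 24.25 mcg/hr
Concentration = 718 mcg ÷ 42 mL = 17.09524 mcg/mL
Rate = 24.25 mcg/hr ÷ 17.09524 mcg/mL = 1.418524 mL/hr
At the new dose:
Dose = 1.2 mcg/kg/hr × 22.04545 kg = 26.45455 mcg/hr
Rate = 26.45455 mcg/hr ÷ 17.09524 mcg/mL = 1.54748 mL/hr
Change = 1.54748 − 1.418524 = 0.1289567 mL/hr → 0.1289567 mL/hr increase

0.1 mL/hr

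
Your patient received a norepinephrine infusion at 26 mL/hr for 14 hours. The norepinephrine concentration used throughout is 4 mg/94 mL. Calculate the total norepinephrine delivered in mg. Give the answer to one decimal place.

Concentration = 4 mg ÷ 94 mL = 0.04255319 mg/mL = 42.55319 mcg/mL
Drug rate = 26 mL/hr × 42.55319 mcg/mL = 1106.383 mcg/hr
Total = 1106.383 mcg/hr × 14 hr = 15489.36 mcg = 15.48936 mg

15.5 mg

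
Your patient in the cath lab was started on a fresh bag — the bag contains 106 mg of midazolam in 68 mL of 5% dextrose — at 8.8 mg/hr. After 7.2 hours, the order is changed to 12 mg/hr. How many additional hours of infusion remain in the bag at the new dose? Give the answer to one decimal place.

3.6 hours

Initial rate:
Concentration = 106 mg ÷ 68 mL = 1.558824 mg/mL
Rate = 8.8 mg/hr ÷ 1.558824 mg/mL = 5.645283 mL/hr
Volume infused so far = 5.645283 mL/hr × 7.2 hr = 40.64604 mL
Volume remaining = 68 − 40.64604 = 27.35396 mL
New rate:
Rate = 12 mg/hr ÷ 1.558824 mg/mL = 7.698113 mL/hr
Time remaining = 27.35396 mL ÷ 7.698113 mL/hr = 3.553333 hr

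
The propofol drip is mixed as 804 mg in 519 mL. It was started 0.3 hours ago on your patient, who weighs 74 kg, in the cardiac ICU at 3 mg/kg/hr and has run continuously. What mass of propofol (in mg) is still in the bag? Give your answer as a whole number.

Dose = 3 mg/kg/hr × 74 kg = 222 mg/hr
Concentration = 804 mg ÷ 519 mL = 1.549133 mg/mL
Rate = 222 mg/hr ÷ 1.549133 mg/mL = 143.306 mL/hr
Volume infused = 143.306 mL/hr × 0.3 hr = 42.99179 mL
Volume remaining = 519 − 42.99179 = 476.0082 mL
Drug remaining = 476.0082 mL × 1.549133 mg/mL = 737.4 mg

737 mg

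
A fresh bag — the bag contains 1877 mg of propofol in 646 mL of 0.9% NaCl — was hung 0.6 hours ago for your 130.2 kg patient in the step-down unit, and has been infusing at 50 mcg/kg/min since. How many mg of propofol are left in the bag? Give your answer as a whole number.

Dose = 50 mcg/kg/min × 130.2 kg = 6510 mcg/min
6510 mcg/min × 60 min/hr = 390600 mcg/hr
Concentration = 1877 mg ÷ 646 mL = 2.905573 mg/mL = 2905.573 mcg/mL
Rate = 390600 mcg/hr ÷ 2905.573 mcg/mL = 134.4313 mL/hr
Volume infused = 134.4313 mL/hr × 0.6 hr = 80.6588 mL
Volume remaining = 646 − 80.6588 = 565.3412 mL
Drug remaining = 565.3412 mL × 2905.573 mcg/mL = 1642640 mcg = 1642.64 mg

1643 mg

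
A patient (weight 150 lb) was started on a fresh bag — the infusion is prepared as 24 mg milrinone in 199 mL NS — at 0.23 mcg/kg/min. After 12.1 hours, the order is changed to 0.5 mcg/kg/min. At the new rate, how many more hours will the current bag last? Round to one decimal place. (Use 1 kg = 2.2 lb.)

Initial rate:
Weight = 150 lb ÷ 2.2 lb/kg = 68.18182 kg
Dose = 0.23 mcg/kg/min × 68.18182 kg = 15.68182 mcg/min
15.68182 mcg/min × 60 min/hr = 940.9091 mcg/hr
Concentration = 24 mg ÷ 199 mL = 0.120603 mg/mL = 120.603 mcg/mL
Rate = 940.9091 mcg/hr ÷ 120.603 mcg/mL = 7.801705 mL/hr
Volume infused so far = 7.801705 mL/hr × 12.1 hr = 94.40062 mL
Volume remaining = 199 − 94.40062 = 104.5994 mL
New rate:
Dose = 0.5 mcg/kg/min × 68.18182 kg = 34.09091 mcg/min
34.09091 mcg/min × 60 min/hr = 2045.455 mcg/hr
Rate = 2045.455 mcg/hr ÷ 120.603 mcg/mL = 16.96023 mL/hr
Time remaining = 104.5994 mL ÷ 16.96023 mL/hr = 6.167333 hr

6.2 hours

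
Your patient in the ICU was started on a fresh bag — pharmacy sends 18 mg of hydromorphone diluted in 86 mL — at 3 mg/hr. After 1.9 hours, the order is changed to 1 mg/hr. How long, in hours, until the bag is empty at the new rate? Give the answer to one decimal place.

Initial rate:
Concentration = 18 mg ÷ 86 mL = 0.2093023 mg/mL
Rate = 3 mg/hr ÷ 0.2093023 mg/mL = 14.33333 mL/hr
Volume infused so far = 14.33333 mL/hr × 1.9 hr = 27.23333 mL
Volume remaining = 86 − 27.23333 = 58.76667 mL
New rate:
Rate = 1 mg/hr ÷ 0.2093023 mg/mL = 4.777778 mL/hr
Time remaining = 58.76667 mL ÷ 4.777778 mL/hr = 12.3 hr

12.3 hours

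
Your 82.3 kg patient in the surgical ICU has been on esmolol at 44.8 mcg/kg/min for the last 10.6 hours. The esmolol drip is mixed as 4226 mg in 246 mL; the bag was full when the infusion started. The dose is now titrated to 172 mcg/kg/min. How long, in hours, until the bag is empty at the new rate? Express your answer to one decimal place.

2.2 hours

Initial rate:
Dose = 44.8 mcg/kg/min × 82.3 kg = 3687.04 mcg/min
3687.04 mcg/min × 60 min/hr = 221222.4 mcg/hr
Concentration = 4226 mg ÷ 246 mL = 17.17886 mg/mL = 17178.86 mcg/mL
Rate = 221222.4 mcg/hr ÷ 17178.86 mcg/mL = 12.87759 mL/hr
Volume infused so far = 12.87759 mL/hr × 10.6 hr = 136.5025 mL
Volume remaining = 246 − 136.5025 = 109.4975 mL
New rate:
Dose = 172 mcg/kg/min × 82.3 kg = 14155.6 mcg/min
14155.6 mcg/min × 60 min/hr = 849336 mcg/hr
Rate = 849336 mcg/hr ÷ 17178.86 mcg/mL = 49.44076 mL/hr
Time remaining = 109.4975 mL ÷ 49.44076 mL/hr = 2.214721 hr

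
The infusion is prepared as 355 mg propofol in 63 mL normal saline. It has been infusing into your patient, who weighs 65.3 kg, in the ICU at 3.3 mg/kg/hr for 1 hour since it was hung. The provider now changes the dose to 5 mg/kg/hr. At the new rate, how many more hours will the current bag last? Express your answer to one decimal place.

Initial rate:
Dose = 3.3 mg/kg/hr × 65.3 kg = 215.49 mg/hr
Concentration = 355 mg ÷ 63 mL = 5.634921 mg/mL
Rate = 215.49 mg/hr ÷ 5.634921 mg/mL = 38.24189 mL/hr
Volume infused so far = 38.24189 mL/hr × 1 hr = 38.24189 mL
Volume remaining = 63 − 38.24189 = 24.75811 mL
New rate:
Dose = 5 mg/kg/hr × 65.3 kg = 326.5 mg/hr
Rate = 326.5 mg/hr ÷ 5.634921 mg/mL = 57.94225 mL/hr
Time remaining = 24.75811 mL ÷ 57.94225 mL/hr = 0.4272894 hr

0.4 hours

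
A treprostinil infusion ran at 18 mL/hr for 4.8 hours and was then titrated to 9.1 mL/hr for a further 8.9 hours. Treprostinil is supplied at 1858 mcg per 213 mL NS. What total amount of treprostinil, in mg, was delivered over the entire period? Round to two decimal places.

1.46 mg

Concentration = 1858 mcg ÷ 213 mL = 8.723005 mcg/mL
Stage 1: 18 mL/hr × 4.8 hr = 86.4 mL → 86.4 mL × 8.723005 mcg/mL = 753.6676 mcg
Stage 2: 9.1 mL/hr × 8.9 hr = 80.99 mL → 80.99 mL × 8.723005 mcg/mL = 706.4762 mcg
Total = 753.6676 + 706.4762 = 1460.144 mcg = 1.460144 mg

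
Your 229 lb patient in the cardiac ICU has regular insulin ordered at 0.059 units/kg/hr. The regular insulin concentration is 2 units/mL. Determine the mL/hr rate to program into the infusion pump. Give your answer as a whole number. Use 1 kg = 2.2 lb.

3 mL/hr

Weight = 229 lb ÷ 2.2 lb/kg = 104.0909 kg
Dose = 0.059 units/kg/hr × 104.0909 kg = 6.141364 units/hr
Rate = 6.141364 units/hr ÷ 2 units/mL = 3.070682 mL/hr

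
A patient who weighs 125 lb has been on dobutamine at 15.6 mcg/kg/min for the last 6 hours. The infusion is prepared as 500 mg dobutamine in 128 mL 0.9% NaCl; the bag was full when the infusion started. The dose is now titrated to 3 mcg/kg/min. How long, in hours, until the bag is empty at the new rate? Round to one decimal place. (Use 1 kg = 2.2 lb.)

17.7 hours

Initial rate:
Weight = 125 lb ÷ 2.2 lb/kg = 56.81818 kg
Dose = 15.6 mcg/kg/min × 56.81818 kg = 886.3636 mcg/min
886.3636 mcg/min × 60 min/hr = 53181.82 mcg/hr
Concentration = 500 mg ÷ 128 mL = 3.90625 mg/mL = 3906.25 mcg/mL
Rate = 53181.82 mcg/hr ÷ 3906.25 mcg/mL = 13.61455 mL/hr
Volume infused so far = 13.61455 mL/hr × 6 hr = 81.68727 mL
Volume remaining = 128 − 81.68727 = 46.31273 mL
New rate:
Dose = 3 mcg/kg/min × 56.81818 kg = 170.4545 mcg/min
170.4545 mcg/min × 60 min/hr = 10227.27 mcg/hr
Rate = 10227.27 mcg/hr ÷ 3906.25 mcg/mL = 2.618182 mL/hr
Time remaining = 46.31273 mL ÷ 2.618182 mL/hr = 17.68889 hr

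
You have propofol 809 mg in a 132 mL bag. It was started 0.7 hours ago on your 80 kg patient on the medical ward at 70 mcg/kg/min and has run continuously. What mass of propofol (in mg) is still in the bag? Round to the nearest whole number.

574 mg

Dose = 70 mcg/kg/min × 80 kg = 5600 mcg/min
5600 mcg/min × 60 min/hr = 336000 mcg/hr
Concentration = 809 mg ÷ 132 mL = 6.128788 mg/mL = 6128.788 mcg/mL
Rate = 336000 mcg/hr ÷ 6128.788 mcg/mL = 54.82324 mL/hr
Volume infused = 54.82324 mL/hr × 0.7 hr = 38.37627 mL
Volume remaining = 132 − 38.37627 = 93.62373 mL
Drug remaining = 93.62373 mL × 6128.788 mcg/mL = 573800 mcg = 573.8 mg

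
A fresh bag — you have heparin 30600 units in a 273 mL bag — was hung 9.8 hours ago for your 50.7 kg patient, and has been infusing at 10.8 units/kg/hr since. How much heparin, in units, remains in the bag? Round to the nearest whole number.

25234 units

Dose = 10.8 units/kg/hr × 50.7 kg = 547.56 units/hr
Concentration = 30600 units ÷ 273 mL = 112.0879 units/mL
Rate = 547.56 units/hr ÷ 112.0879 units/mL = 4.885094 mL/hr
Volume infused = 4.885094 mL/hr × 9.8 hr = 47.87392 mL
Volume remaining = 273 − 47.87392 = 225.1261 mL
Drug remaining = 225.1261 mL × 112.0879 units/mL = 25233.91 units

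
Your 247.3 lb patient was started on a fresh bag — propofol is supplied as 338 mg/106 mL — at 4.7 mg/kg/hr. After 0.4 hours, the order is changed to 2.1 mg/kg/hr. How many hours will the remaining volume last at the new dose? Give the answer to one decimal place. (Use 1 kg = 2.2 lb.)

0.5 hours

Initial rate:
Weight = 247.3 lb ÷ 2.2 lb/kg = 112.4091 kg
Dose = 4.7 mg/kg/hr × 112.4091 kg = 528.3227 mg/hr
Concentration = 338 mg ÷ 106 mL = 3.188679 mg/mL
Rate = 528.3227 mg/hr ÷ 3.188679 mg/mL = 165.687 mL/hr
Volume infused so far = 165.687 mL/hr × 0.4 hr = 66.2748 mL
Volume remaining = 106 − 66.2748 = 39.7252 mL
New rate:
Dose = 2.1 mg/kg/hr × 112.4091 kg = 236.0591 mg/hr
Rate = 236.0591 mg/hr ÷ 3.188679 mg/mL = 74.03037 mL/hr
Time remaining = 39.7252 mL ÷ 74.03037 mL/hr = 0.5366068 hr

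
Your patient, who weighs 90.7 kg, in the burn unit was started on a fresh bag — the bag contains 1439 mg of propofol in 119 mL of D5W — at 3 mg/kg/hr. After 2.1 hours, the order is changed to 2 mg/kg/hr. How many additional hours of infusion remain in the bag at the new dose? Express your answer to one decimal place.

4.8 hours

Initial rate:
Dose = 3 mg/kg/hr × 90.7 kg = 272.1 mg/hr
Concentration = 1439 mg ÷ 119 mL = 12.09244 mg/mL
Rate = 272.1 mg/hr ÷ 12.09244 mg/mL = 22.50167 mL/hr
Volume infused so far = 22.50167 mL/hr × 2.1 hr = 47.2535 mL
Volume remaining = 119 − 47.2535 = 71.7465 mL
New rate:
Dose = 2 mg/kg/hr × 90.7 kg = 181.4 mg/hr
Rate = 181.4 mg/hr ÷ 12.09244 mg/mL = 15.00111 mL/hr
Time remaining = 71.7465 mL ÷ 15.00111 mL/hr = 4.782745 hr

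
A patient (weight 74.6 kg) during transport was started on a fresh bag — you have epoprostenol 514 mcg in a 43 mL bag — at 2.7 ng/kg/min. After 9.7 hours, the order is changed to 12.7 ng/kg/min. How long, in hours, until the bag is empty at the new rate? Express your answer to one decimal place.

7.0 hours

Initial rate:
Dose = 2.7 ng/kg/min × 74.6 kg = 201.42 ng/min
201.42 ng/min × 60 min/hr = 12085.2 ng/hr
Concentration = 514 mcg ÷ 43 mL = 11.95349 mcg/mL = 11953.49 ng/mL
Rate = 12085.2 ng/hr ÷ 11953.49 ng/mL = 1.011019 mL/hr
Volume infused so far = 1.011019 mL/hr × 9.7 hr = 9.806881 mL
Volume remaining = 43 − 9.806881 = 33.19312 mL
New rate:
Dose = 12.7 ng/kg/min × 74.6 kg = 947.42 ng/min
947.42 ng/min × 60 min/hr = 56845.2 ng/hr
Rate = 56845.2 ng/hr ÷ 11953.49 ng/mL = 4.755532 mL/hr
Time remaining = 33.19312 mL ÷ 4.755532 mL/hr = 6.979896 hr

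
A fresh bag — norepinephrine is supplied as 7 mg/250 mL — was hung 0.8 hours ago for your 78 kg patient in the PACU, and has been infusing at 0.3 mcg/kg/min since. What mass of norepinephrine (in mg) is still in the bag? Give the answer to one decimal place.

5.9 mg

Dose = 0.3 mcg/kg/min × 78 kg = 23.4 mcg/min
23.4 mcg/min × 60 min/hr = 1404 mcg/hr
Concentration = 7 mg ÷ 250 mL = 0.028 mg/mL = 28 mcg/mL
Rate = 1404 mcg/hr ÷ 28 mcg/mL = 50.14286 mL/hr
Volume infused = 50.14286 mL/hr × 0.8 hr = 40.11429 mL
Volume remaining = 250 − 40.11429 = 209.8857 mL
Drug remaining = 209.8857 mL × 28 mcg/mL = 5876.8 mcg = 5.8768 mg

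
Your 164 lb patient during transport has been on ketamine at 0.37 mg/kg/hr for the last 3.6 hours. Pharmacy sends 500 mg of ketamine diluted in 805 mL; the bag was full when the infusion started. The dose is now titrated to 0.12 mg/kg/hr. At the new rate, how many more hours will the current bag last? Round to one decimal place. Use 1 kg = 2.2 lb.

Initial rate:
Weight = 164 lb ÷ 2.2 lb/kg = 74.54545 kg
Dose = 0.37 mg/kg/hr × 74.54545 kg = 27.58182 mg/hr
Concentration = 500 mg ÷ 805 mL = 0.621118 mg/mL
Rate = 27.58182 mg/hr ÷ 0.621118 mg/mL = 44.40673 mL/hr
Volume infused so far = 44.40673 mL/hr × 3.6 hr = 159.8642 mL
Volume remaining = 805 − 159.8642 = 645.1358 mL
New rate:
Dose = 0.12 mg/kg/hr × 74.54545 kg = 8.945455 mg/hr
Rate = 8.945455 mg/hr ÷ 0.621118 mg/mL = 14.40218 mL/hr
Time remaining = 645.1358 mL ÷ 14.40218 mL/hr = 44.79431 hr

44.8 hours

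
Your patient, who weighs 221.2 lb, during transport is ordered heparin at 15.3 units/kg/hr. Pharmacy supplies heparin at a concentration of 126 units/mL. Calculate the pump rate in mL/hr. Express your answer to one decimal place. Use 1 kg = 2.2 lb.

Weight = 221.2 lb ÷ 2.2 lb/kg = 100.5455 kg
Dose = 15.3 units/kg/hr × 100.5455 kg = 1538.345 units/hr
Rate = 1538.345 units/hr ÷ 126 units/mL = 12.20909 mL/hr

12.2 mL/hr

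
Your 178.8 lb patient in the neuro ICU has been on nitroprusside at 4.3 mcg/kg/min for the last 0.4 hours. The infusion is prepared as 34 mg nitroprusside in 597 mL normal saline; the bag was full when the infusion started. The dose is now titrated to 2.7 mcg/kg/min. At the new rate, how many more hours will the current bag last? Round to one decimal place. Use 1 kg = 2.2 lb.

1.9 hours

Initial rate:
Weight = 178.8 lb ÷ 2.2 lb/kg = 81.27273 kg
Dose = 4.3 mcg/kg/min × 81.27273 kg = 349.4727 mcg/min
349.4727 mcg/min × 60 min/hr = 20968.36 mcg/hr
Concentration = 34 mg ÷ 597 mL = 0.05695142 mg/mL = 56.95142 mcg/mL
Rate = 20968.36 mcg/hr ÷ 56.95142 mcg/mL = 368.1798 mL/hr
Volume infused so far = 368.1798 mL/hr × 0.4 hr = 147.2719 mL
Volume remaining = 597 − 147.2719 = 449.7281 mL
New rate:
Dose = 2.7 mcg/kg/min × 81.27273 kg = 219.4364 mcg/min
219.4364 mcg/min × 60 min/hr = 13166.18 mcg/hr
Rate = 13166.18 mcg/hr ÷ 56.95142 mcg/mL = 231.1827 mL/hr
Time remaining = 449.7281 mL ÷ 231.1827 mL/hr = 1.945337 hr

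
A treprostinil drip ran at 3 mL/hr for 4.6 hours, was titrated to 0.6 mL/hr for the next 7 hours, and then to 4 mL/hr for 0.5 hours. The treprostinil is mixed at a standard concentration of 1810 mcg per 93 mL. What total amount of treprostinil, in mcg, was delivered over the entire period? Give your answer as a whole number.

389 mcg

Concentration = 1810 mcg ÷ 93 mL = 19.46237 mcg/mL
Stage 1: 3 mL/hr × 4.6 hr = 13.8 mL → 13.8 mL × 19.46237 mcg/mL = 268.5806 mcg
Stage 2: 0.6 mL/hr × 7 hr = 4.2 mL → 4.2 mL × 19.46237 mcg/mL = 81.74194 mcg
Stage 3: 4 mL/hr × 0.5 hr = 2 mL → 2 mL × 19.46237 mcg/mL = 38.92473 mcg
Total = 268.5806 + 81.74194 + 38.92473 = 389.2473 mcg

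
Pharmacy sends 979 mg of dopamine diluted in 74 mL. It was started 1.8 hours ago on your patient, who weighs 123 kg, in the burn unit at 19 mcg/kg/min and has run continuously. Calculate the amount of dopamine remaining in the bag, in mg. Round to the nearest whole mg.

727 mg

Dose = 19 mcg/kg/min × 123 kg = 2337 mcg/min
2337 mcg/min × 60 min/hr = 140220 mcg/hr
Concentration = 979 mg ÷ 74 mL = 13.22973 mg/mL = 13229.73 mcg/mL
Rate = 140220 mcg/hr ÷ 13229.73 mcg/mL = 10.59886 mL/hr
Volume infused = 10.59886 mL/hr × 1.8 hr = 19.07794 mL
Volume remaining = 74 − 19.07794 = 54.92206 mL
Drug remaining = 54.92206 mL × 13229.73 mcg/mL = 726604 mcg = 726.604 mg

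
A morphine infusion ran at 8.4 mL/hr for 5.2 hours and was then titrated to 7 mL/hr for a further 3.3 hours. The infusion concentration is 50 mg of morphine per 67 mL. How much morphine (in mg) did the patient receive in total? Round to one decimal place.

49.8 mg

Concentration = 50 mg ÷ 67 mL = 0.7462687 mg/mL
Stage 1: 8.4 mL/hr × 5.2 hr = 43.68 mL → 43.68 mL × 0.7462687 mg/mL = 32.59701 mg
Stage 2: 7 mL/hr × 3.3 hr = 23.1 mL → 23.1 mL × 0.7462687 mg/mL = 17.23881 mg
Total = 32.59701 + 17.23881 = 49.83582 mg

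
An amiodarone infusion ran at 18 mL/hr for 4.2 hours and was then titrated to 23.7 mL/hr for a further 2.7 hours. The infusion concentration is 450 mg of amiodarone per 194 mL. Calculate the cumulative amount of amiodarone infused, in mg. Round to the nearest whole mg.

324 mg

Concentration = 450 mg ÷ 194 mL = 2.319588 mg/mL
Stage 1: 18 mL/hr × 4.2 hr = 75.6 mL → 75.6 mL × 2.319588 mg/mL = 175.3608 mg
Stage 2: 23.7 mL/hr × 2.7 hr = 63.99 mL → 63.99 mL × 2.319588 mg/mL = 148.4304 mg
Total = 175.3608 + 148.4304 = 323.7912 mg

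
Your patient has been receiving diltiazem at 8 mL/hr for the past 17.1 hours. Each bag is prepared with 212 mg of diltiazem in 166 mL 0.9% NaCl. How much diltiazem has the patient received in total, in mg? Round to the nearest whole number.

175 mg

Concentration = 212 mg ÷ 166 mL = 1.277108 mg/mL
Drug rate = 8 mL/hr × 1.277108 mg/mL = 10.21687 mg/hr
Total = 10.21687 mg/hr × 17.1 hr = 174.7084 mg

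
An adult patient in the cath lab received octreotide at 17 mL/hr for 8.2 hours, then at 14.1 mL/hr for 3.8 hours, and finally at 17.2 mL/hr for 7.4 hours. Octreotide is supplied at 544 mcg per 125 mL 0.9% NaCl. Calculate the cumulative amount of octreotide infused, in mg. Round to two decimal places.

Concentration = 544 mcg ÷ 125 mL = 4.352 mcg/mL
Stage 1: 17 mL/hr × 8.2 hr = 139.4 mL → 139.4 mL × 4.352 mcg/mL = 606.6688 mcg
Stage 2: 14.1 mL/hr × 3.8 hr = 53.58 mL → 53.58 mL × 4.352 mcg/mL = 233.1802 mcg
Stage 3: 17.2 mL/hr × 7.4 hr = 127.28 mL → 127.28 mL × 4.352 mcg/mL = 553.9226 mcg
Total = 606.6688 + 233.1802 + 553.9226 = 1393.772 mcg = 1.393772 mg

1.39 mg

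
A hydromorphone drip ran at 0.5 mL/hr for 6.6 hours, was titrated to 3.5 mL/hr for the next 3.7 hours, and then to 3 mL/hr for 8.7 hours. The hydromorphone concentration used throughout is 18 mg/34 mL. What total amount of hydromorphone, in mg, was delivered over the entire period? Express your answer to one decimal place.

22.4 mg

Concentration = 18 mg ÷ 34 mL = 0.5294118 mg/mL
Stage 1: 0.5 mL/hr × 6.6 hr = 3.3 mL → 3.3 mL × 0.5294118 mg/mL = 1.747059 mg
Stage 2: 3.5 mL/hr × 3.7 hr = 12.95 mL → 12.95 mL × 0.5294118 mg/mL = 6.855882 mg
Stage 3: 3 mL/hr × 8.7 hr = 26.1 mL → 26.1 mL × 0.5294118 mg/mL = 13.81765 mg
Total = 1.747059 + 6.855882 + 13.81765 = 22.42059 mg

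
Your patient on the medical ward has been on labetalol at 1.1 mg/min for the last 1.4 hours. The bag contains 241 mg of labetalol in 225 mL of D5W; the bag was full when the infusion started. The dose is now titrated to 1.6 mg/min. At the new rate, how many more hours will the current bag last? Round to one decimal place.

Initial rate:
1.1 mg/min × 60 min/hr = 66 mg/hr
Concentration = 241 mg ÷ 225 mL = 1.071111 mg/mL
Rate = 66 mg/hr ÷ 1.071111 mg/mL = 61.61826 mL/hr
Volume infused so far = 61.61826 mL/hr × 1.4 hr = 86.26556 mL
Volume remaining = 225 − 86.26556 = 138.7344 mL
New rate:
1.6 mg/min × 60 min/hr = 96 mg/hr
Rate = 96 mg/hr ÷ 1.071111 mg/mL = 89.62656 mL/hr
Time remaining = 138.7344 mL ÷ 89.62656 mL/hr = 1.547917 hr

1.5 hours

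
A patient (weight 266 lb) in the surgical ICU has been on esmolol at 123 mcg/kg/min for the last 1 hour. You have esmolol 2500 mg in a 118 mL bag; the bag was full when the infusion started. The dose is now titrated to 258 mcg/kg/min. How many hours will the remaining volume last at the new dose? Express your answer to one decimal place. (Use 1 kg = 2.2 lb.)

Initial rate:
Weight = 266 lb ÷ 2.2 lb/kg = 120.9091 kg
Dose = 123 mcg/kg/min × 120.9091 kg = 14871.82 mcg/min
14871.82 mcg/min × 60 min/hr = 892309.1 mcg/hr
Concentration = 2500 mg ÷ 118 mL = 21.18644 mg/mL = 21186.44 mcg/mL
Rate = 892309.1 mcg/hr ÷ 21186.44 mcg/mL = 42.11699 mL/hr
Volume infused so far = 42.11699 mL/hr × 1 hr = 42.11699 mL
Volume remaining = 118 − 42.11699 = 75.88301 mL
New rate:
Dose = 258 mcg/kg/min × 120.9091 kg = 31194.55 mcg/min
31194.55 mcg/min × 60 min/hr = 1871673 mcg/hr
Rate = 1871673 mcg/hr ÷ 21186.44 mcg/mL = 88.34295 mL/hr
Time remaining = 75.88301 mL ÷ 88.34295 mL/hr = 0.8589594 hr

0.9 hours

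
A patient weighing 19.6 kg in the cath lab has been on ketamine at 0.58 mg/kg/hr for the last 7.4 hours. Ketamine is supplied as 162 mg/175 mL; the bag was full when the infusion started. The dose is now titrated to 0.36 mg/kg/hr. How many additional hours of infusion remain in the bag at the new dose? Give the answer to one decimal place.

11.0 hours

Initial rate:
Dose = 0.58 mg/kg/hr × 19.6 kg = 11.368 mg/hr
Concentration = 162 mg ÷ 175 mL = 0.9257143 mg/mL
Rate = 11.368 mg/hr ÷ 0.9257143 mg/mL = 12.28025 mL/hr
Volume infused so far = 12.28025 mL/hr × 7.4 hr = 90.87383 mL
Volume remaining = 175 − 90.87383 = 84.12617 mL
New rate:
Dose = 0.36 mg/kg/hr × 19.6 kg = 7.056 mg/hr
Rate = 7.056 mg/hr ÷ 0.9257143 mg/mL = 7.622222 mL/hr
Time remaining = 84.12617 mL ÷ 7.622222 mL/hr = 11.03696 hr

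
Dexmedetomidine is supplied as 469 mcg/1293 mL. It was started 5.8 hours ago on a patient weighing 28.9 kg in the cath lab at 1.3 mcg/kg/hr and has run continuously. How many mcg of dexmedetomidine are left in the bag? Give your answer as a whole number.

251 mcg

Dose = 1.3 mcg/kg/hr × 28.9 kg = 37.57 mcg/hr
Concentration = 469 mcg ÷ 1293 mL = 0.3627224 mcg/mL
Rate = 37.57 mcg/hr ÷ 0.3627224 mcg/mL = 103.5778 mL/hr
Volume infused = 103.5778 mL/hr × 5.8 hr = 600.7515 mL
Volume remaining = 1293 − 600.7515 = 692.2485 mL
Drug remaining = 692.2485 mL × 0.3627224 mcg/mL = 251.094 mcg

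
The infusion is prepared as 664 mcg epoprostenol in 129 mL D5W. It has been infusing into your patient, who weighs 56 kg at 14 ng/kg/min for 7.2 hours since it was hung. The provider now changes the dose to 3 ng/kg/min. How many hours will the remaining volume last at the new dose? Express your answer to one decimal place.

32.3 hours

Initial rate:
Dose = 14 ng/kg/min × 56 kg = 784 ng/min
784 ng/min × 60 min/hr = 47040 ng/hr
Concentration = 664 mcg ÷ 129 mL = 5.147287 mcg/mL = 5147.287 ng/mL
Rate = 47040 ng/hr ÷ 5147.287 ng/mL = 9.138795 mL/hr
Volume infused so far = 9.138795 mL/hr × 7.2 hr = 65.79933 mL
Volume remaining = 129 − 65.79933 = 63.20067 mL
New rate:
Dose = 3 ng/kg/min × 56 kg = 168 ng/min
168 ng/min × 60 min/hr = 10080 ng/hr
Rate = 10080 ng/hr ÷ 5147.287 ng/mL = 1.958313 mL/hr
Time remaining = 63.20067 mL ÷ 1.958313 mL/hr = 32.27302 hr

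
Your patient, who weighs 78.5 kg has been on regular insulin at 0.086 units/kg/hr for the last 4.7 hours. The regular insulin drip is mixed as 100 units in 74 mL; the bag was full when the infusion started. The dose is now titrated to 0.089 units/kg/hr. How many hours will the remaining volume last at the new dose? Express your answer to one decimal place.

Initial rate:
Dose = 0.086 units/kg/hr × 78.5 kg = 6.751 units/hr
Concentration = 100 units ÷ 74 mL = 1.351351 units/mL
Rate = 6.751 units/hr ÷ 1.351351 units/mL = 4.99574 mL/hr
Volume infused so far = 4.99574 mL/hr × 4.7 hr = 23.47998 mL
Volume remaining = 74 − 23.47998 = 50.52002 mL
New rate:
Dose = 0.089 units/kg/hr × 78.5 kg = 6.9865 units/hr
Rate = 6.9865 units/hr ÷ 1.351351 units/mL = 5.17001 mL/hr
Time remaining = 50.52002 mL ÷ 5.17001 mL/hr = 9.771746 hr

9.8 hours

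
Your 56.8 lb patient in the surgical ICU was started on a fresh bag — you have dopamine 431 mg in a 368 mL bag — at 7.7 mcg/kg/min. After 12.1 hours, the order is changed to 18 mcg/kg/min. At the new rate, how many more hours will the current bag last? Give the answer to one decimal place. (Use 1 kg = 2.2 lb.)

Initial rate:
Weight = 56.8 lb ÷ 2.2 lb/kg = 25.81818 kg
Dose = 7.7 mcg/kg/min × 25.81818 kg = 198.8 mcg/min
198.8 mcg/min × 60 min/hr = 11928 mcg/hr
Concentration = 431 mg ÷ 368 mL = 1.171196 mg/mL = 1171.196 mcg/mL
Rate = 11928 mcg/hr ÷ 1171.196 mcg/mL = 10.18446 mL/hr
Volume infused so far = 10.18446 mL/hr × 12.1 hr = 123.232 mL
Volume remaining = 368 − 123.232 = 244.768 mL
New rate:
Dose = 18 mcg/kg/min × 25.81818 kg = 464.7273 mcg/min
464.7273 mcg/min × 60 min/hr = 27883.64 mcg/hr
Rate = 27883.64 mcg/hr ÷ 1171.196 mcg/mL = 23.80784 mL/hr
Time remaining = 244.768 mL ÷ 23.80784 mL/hr = 10.28098 hr

10.3 hours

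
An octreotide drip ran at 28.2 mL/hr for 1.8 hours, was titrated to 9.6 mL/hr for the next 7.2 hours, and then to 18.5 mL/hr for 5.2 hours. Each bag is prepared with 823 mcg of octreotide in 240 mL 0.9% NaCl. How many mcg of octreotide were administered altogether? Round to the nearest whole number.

Concentration = 823 mcg ÷ 240 mL = 3.429167 mcg/mL
Stage 1: 28.2 mL/hr × 1.8 hr = 50.76 mL → 50.76 mL × 3.429167 mcg/mL = 174.0645 mcg
Stage 2: 9.6 mL/hr × 7.2 hr = 69.12 mL → 69.12 mL × 3.429167 mcg/mL = 237.024 mcg
Stage 3: 18.5 mL/hr × 5.2 hr = 96.2 mL → 96.2 mL × 3.429167 mcg/mL = 329.8858 mcg
Total = 174.0645 + 237.024 + 329.8858 = 740.9743 mcg

741 mcg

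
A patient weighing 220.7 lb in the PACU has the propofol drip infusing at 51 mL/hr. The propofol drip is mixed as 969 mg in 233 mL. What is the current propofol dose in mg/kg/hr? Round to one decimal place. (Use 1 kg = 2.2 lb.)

Weight = 220.7 lb ÷ 2.2 lb/kg = 100.3182 kg
Concentration = 969 mg ÷ 233 mL = 4.158798 mg/mL
Drug rate = 51 mL/hr × 4.158798 mg/mL = 212.0987 mg/hr
212.0987 mg/hr ÷ 100.3182 kg = 2.11426 mg/kg/hr

2.1 mg/kg/hr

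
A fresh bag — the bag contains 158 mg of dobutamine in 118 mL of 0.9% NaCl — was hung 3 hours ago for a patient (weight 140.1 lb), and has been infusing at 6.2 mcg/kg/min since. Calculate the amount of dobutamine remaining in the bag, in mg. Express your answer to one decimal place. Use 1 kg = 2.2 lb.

Weight = 140.1 lb ÷ 2.2 lb/kg = 63.68182 kg
Dose = 6.2 mcg/kg/min × 63.68182 kg = 394.8273 mcg/min
394.8273 mcg/min × 60 min/hr = 23689.64 mcg/hr
Concentration = 158 mg ÷ 118 mL = 1.338983 mg/mL = 1338.983 mcg/mL
Rate = 23689.64 mcg/hr ÷ 1338.983 mcg/mL = 17.69226 mL/hr
Volume infused = 17.69226 mL/hr × 3 hr = 53.07678 mL
Volume remaining = 118 − 53.07678 = 64.92322 mL
Drug remaining = 64.92322 mL × 1338.983 mcg/mL = 86931.09 mcg = 86.93109 mg

86.9 mg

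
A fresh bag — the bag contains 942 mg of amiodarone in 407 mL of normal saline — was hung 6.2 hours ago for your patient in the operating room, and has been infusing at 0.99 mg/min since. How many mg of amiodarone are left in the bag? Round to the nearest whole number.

0.99 mg/min × 60 min/hr = 59.4 mg/hr
Concentration = 942 mg ÷ 407 mL = 2.314496 mg/mL
Rate = 59.4 mg/hr ÷ 2.314496 mg/mL = 25.66433 mL/hr
Volume infused = 25.66433 mL/hr × 6.2 hr = 159.1189 mL
Volume remaining = 407 − 159.1189 = 247.8811 mL
Drug remaining = 247.8811 mL × 2.314496 mg/mL = 573.72 mg

574 mg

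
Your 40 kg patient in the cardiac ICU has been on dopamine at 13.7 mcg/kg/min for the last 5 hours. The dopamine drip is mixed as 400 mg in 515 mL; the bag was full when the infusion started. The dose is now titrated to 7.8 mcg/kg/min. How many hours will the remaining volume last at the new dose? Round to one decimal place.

Initial rate:
Dose = 13.7 mcg/kg/min × 40 kg = 548 mcg/min
548 mcg/min × 60 min/hr = 32880 mcg/hr
Concentration = 400 mg ÷ 515 mL = 0.776699 mg/mL = 776.699 mcg/mL
Rate = 32880 mcg/hr ÷ 776.699 mcg/mL = 42.333 mL/hr
Volume infused so far = 42.333 mL/hr × 5 hr = 211.665 mL
Volume remaining = 515 − 211.665 = 303.335 mL
New rate:
Dose = 7.8 mcg/kg/min × 40 kg = 312 mcg/min
312 mcg/min × 60 min/hr = 18720 mcg/hr
Rate = 18720 mcg/hr ÷ 776.699 mcg/mL = 24.102 mL/hr
Time remaining = 303.335 mL ÷ 24.102 mL/hr = 12.58547 hr

12.6 hours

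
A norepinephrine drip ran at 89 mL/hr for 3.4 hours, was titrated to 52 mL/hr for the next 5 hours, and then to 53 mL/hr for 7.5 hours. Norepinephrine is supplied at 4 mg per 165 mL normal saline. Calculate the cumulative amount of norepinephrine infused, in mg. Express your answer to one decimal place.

Concentration = 4 mg ÷ 165 mL = 0.02424242 mg/mL
Stage 1: 89 mL/hr × 3.4 hr = 302.6 mL → 302.6 mL × 0.02424242 mg/mL = 7.335758 mg
Stage 2: 52 mL/hr × 5 hr = 260 mL → 260 mL × 0.02424242 mg/mL = 6.30303 mg
Stage 3: 53 mL/hr × 7.5 hr = 397.5 mL → 397.5 mL × 0.02424242 mg/mL = 9.636364 mg
Total = 7.335758 + 6.30303 + 9.636364 = 23.27515 mg

23.3 mg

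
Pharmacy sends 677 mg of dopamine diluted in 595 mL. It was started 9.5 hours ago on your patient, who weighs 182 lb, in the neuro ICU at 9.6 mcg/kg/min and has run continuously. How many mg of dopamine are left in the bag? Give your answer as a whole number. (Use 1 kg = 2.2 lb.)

224 mg

Weight = 182 lb ÷ 2.2 lb/kg = 82.72727 kg
Dose = 9.6 mcg/kg/min × 82.72727 kg = 794.1818 mcg/min
794.1818 mcg/min × 60 min/hr = 47650.91 mcg/hr
Concentration = 677 mg ÷ 595 mL = 1.137815 mg/mL = 1137.815 mcg/mL
Rate = 47650.91 mcg/hr ÷ 1137.815 mcg/mL = 41.87931 mL/hr
Volume infused = 41.87931 mL/hr × 9.5 hr = 397.8534 mL
Volume remaining = 595 − 397.8534 = 197.1466 mL
Drug remaining = 197.1466 mL × 1137.815 mcg/mL = 224316.4 mcg = 224.3164 mg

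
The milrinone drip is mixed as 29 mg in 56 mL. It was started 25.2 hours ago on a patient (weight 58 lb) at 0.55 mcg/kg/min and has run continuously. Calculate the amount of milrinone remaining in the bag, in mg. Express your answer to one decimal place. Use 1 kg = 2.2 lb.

Weight = 58 lb ÷ 2.2 lb/kg = 26.36364 kg
Dose = 0.55 mcg/kg/min × 26.36364 kg = 14.5 mcg/min
14.5 mcg/min × 60 min/hr = 870 mcg/hr
Concentration = 29 mg ÷ 56 mL = 0.5178571 mg/mL = 517.8571 mcg/mL
Rate = 870 mcg/hr ÷ 517.8571 mcg/mL = 1.68 mL/hr
Volume infused = 1.68 mL/hr × 25.2 hr = 42.336 mL
Volume remaining = 56 − 42.336 = 13.664 mL
Drug remaining = 13.664 mL × 517.8571 mcg/mL = 7076 mcg = 7.076 mg

7.1 mg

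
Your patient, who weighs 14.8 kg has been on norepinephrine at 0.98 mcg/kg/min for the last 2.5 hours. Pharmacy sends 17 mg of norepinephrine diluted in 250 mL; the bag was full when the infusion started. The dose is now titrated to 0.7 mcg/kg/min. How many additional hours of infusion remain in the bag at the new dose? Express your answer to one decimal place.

Initial rate:
Dose = 0.98 mcg/kg/min × 14.8 kg = 14.504 mcg/min
14.504 mcg/min × 60 min/hr = 870.24 mcg/hr
Concentration = 17 mg ÷ 250 mL = 0.068 mg/mL = 68 mcg/mL
Rate = 870.24 mcg/hr ÷ 68 mcg/mL = 12.79765 mL/hr
Volume infused so far = 12.79765 mL/hr × 2.5 hr = 31.99412 mL
Volume remaining = 250 − 31.99412 = 218.0059 mL
New rate:
Dose = 0.7 mcg/kg/min × 14.8 kg = 10.36 mcg/min
10.36 mcg/min × 60 min/hr = 621.6 mcg/hr
Rate = 621.6 mcg/hr ÷ 68 mcg/mL = 9.141176 mL/hr
Time remaining = 218.0059 mL ÷ 9.141176 mL/hr = 23.84878 hr

23.8 hours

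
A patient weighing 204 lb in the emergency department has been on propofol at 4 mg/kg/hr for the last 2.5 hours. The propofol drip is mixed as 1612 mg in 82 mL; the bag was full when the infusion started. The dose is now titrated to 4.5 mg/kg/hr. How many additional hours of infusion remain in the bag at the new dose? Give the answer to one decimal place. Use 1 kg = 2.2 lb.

1.6 hours

Initial rate:
Weight = 204 lb ÷ 2.2 lb/kg = 92.72727 kg
Dose = 4 mg/kg/hr × 92.72727 kg = 370.9091 mg/hr
Concentration = 1612 mg ÷ 82 mL = 19.65854 mg/mL
Rate = 370.9091 mg/hr ÷ 19.65854 mg/mL = 18.86758 mL/hr
Volume infused so far = 18.86758 mL/hr × 2.5 hr = 47.16896 mL
Volume remaining = 82 − 47.16896 = 34.83104 mL
New rate:
Dose = 4.5 mg/kg/hr × 92.72727 kg = 417.2727 mg/hr
Rate = 417.2727 mg/hr ÷ 19.65854 mg/mL = 21.22603 mL/hr
Time remaining = 34.83104 mL ÷ 21.22603 mL/hr = 1.640959 hr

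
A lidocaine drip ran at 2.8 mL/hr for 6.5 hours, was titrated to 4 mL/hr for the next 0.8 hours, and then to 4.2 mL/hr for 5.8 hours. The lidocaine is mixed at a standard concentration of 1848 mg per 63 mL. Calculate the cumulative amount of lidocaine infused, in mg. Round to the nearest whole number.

1342 mg

Concentration = 1848 mg ÷ 63 mL = 29.33333 mg/mL
Stage 1: 2.8 mL/hr × 6.5 hr = 18.2 mL → 18.2 mL × 29.33333 mg/mL = 533.8667 mg
Stage 2: 4 mL/hr × 0.8 hr = 3.2 mL → 3.2 mL × 29.33333 mg/mL = 93.86667 mg
Stage 3: 4.2 mL/hr × 5.8 hr = 24.36 mL → 24.36 mL × 29.33333 mg/mL = 714.56 mg
Total = 533.8667 + 93.86667 + 714.56 = 1342.293 mg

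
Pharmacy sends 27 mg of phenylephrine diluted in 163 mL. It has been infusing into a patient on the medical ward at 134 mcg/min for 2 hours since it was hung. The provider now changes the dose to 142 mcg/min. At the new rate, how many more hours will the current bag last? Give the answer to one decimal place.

1.3 hours

Initial rate:
134 mcg/min × 60 min/hr = 8040 mcg/hr
Concentration = 27 mg ÷ 163 mL = 0.1656442 mg/mL = 165.6442 mcg/mL
Rate = 8040 mcg/hr ÷ 165.6442 mcg/mL = 48.53778 mL/hr
Volume infused so far = 48.53778 mL/hr × 2 hr = 97.07556 mL
Volume remaining = 163 − 97.07556 = 65.92444 mL
New rate:
142 mcg/min × 60 min/hr = 8520 mcg/hr
Rate = 8520 mcg/hr ÷ 165.6442 mcg/mL = 51.43556 mL/hr
Time remaining = 65.92444 mL ÷ 51.43556 mL/hr = 1.28169 hr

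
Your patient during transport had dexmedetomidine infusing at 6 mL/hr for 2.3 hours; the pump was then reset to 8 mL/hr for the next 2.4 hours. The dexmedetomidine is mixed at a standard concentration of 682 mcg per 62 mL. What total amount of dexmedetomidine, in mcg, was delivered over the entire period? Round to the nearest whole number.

363 mcg

Concentration = 682 mcg ÷ 62 mL = 11 mcg/mL
Stage 1: 6 mL/hr × 2.3 hr = 13.8 mL → 13.8 mL × 11 mcg/mL = 151.8 mcg
Stage 2: 8 mL/hr × 2.4 hr = 19.2 mL → 19.2 mL × 11 mcg/mL = 211.2 mcg
Total = 151.8 + 211.2 = 363 mcg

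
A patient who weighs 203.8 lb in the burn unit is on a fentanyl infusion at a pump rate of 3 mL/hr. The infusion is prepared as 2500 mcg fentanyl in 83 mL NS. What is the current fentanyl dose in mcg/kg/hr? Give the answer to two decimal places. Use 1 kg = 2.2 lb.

Weight = 203.8 lb ÷ 2.2 lb/kg = 92.63636 kg
Concentration = 2500 mcg ÷ 83 mL = 30.12048 mcg/mL
Drug rate = 3 mL/hr × 30.12048 mcg/mL = 90.36145 mcg/hr
90.36145 mcg/hr ÷ 92.63636 kg = 0.9754425 mcg/kg/hr

0.98 mcg/kg/hr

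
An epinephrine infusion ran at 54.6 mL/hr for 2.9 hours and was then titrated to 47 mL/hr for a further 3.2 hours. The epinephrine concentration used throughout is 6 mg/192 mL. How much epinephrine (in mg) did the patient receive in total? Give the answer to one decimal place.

Concentration = 6 mg ÷ 192 mL = 0.03125 mg/mL
Stage 1: 54.6 mL/hr × 2.9 hr = 158.34 mL → 158.34 mL × 0.03125 mg/mL = 4.948125 mg
Stage 2: 47 mL/hr × 3.2 hr = 150.4 mL → 150.4 mL × 0.03125 mg/mL = 4.7 mg
Total = 4.948125 + 4.7 = 9.648125 mg

9.6 mg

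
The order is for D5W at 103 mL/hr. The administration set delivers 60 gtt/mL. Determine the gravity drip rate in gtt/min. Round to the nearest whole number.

103 gtt/min

103 mL/hr ÷ 60 min/hr = 1.716667 mL/min
1.716667 mL/min × 60 gtt/mL = 103 gtt/min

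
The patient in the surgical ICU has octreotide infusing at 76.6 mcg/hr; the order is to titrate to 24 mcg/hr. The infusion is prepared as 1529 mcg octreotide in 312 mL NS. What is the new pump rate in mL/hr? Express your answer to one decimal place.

Concentration = 1529 mcg ÷ 312 mL = 4.900641 mcg/mL
Rate = 24 mcg/hr ÷ 4.900641 mcg/mL = 4.897319 mL/hr

4.9 mL/hr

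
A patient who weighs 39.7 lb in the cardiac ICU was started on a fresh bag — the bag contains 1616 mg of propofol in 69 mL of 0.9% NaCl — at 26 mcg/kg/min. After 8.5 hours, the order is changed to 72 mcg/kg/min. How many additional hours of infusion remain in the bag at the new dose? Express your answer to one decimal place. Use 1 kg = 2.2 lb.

17.7 hours

Initial rate:
Weight = 39.7 lb ÷ 2.2 lb/kg = 18.04545 kg
Dose = 26 mcg/kg/min × 18.04545 kg = 469.1818 mcg/min
469.1818 mcg/min × 60 min/hr = 28150.91 mcg/hr
Concentration = 1616 mg ÷ 69 mL = 23.42029 mg/mL = 23420.29 mcg/mL
Rate = 28150.91 mcg/hr ÷ 23420.29 mcg/mL = 1.201988 mL/hr
Volume infused so far = 1.201988 mL/hr × 8.5 hr = 10.2169 mL
Volume remaining = 69 − 10.2169 = 58.7831 mL
New rate:
Dose = 72 mcg/kg/min × 18.04545 kg = 1299.273 mcg/min
1299.273 mcg/min × 60 min/hr = 77956.36 mcg/hr
Rate = 77956.36 mcg/hr ÷ 23420.29 mcg/mL = 3.328582 mL/hr
Time remaining = 58.7831 mL ÷ 3.328582 mL/hr = 17.6601 hr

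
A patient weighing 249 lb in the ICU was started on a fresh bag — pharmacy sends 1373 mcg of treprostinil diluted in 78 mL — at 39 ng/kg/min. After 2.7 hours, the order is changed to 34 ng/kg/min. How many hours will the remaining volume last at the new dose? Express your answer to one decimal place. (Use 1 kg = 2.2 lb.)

Initial rate:
Weight = 249 lb ÷ 2.2 lb/kg = 113.1818 kg
Dose = 39 ng/kg/min × 113.1818 kg = 4414.091 ng/min
4414.091 ng/min × 60 min/hr = 264845.5 ng/hr
Concentration = 1373 mcg ÷ 78 mL = 17.60256 mcg/mL = 17602.56 ng/mL
Rate = 264845.5 ng/hr ÷ 17602.56 ng/mL = 15.04585 mL/hr
Volume infused so far = 15.04585 mL/hr × 2.7 hr = 40.62378 mL
Volume remaining = 78 − 40.62378 = 37.37622 mL
New rate:
Dose = 34 ng/kg/min × 113.1818 kg = 3848.182 ng/min
3848.182 ng/min × 60 min/hr = 230890.9 ng/hr
Rate = 230890.9 ng/hr ÷ 17602.56 ng/mL = 13.11689 mL/hr
Time remaining = 37.37622 mL ÷ 13.11689 mL/hr = 2.849472 hr

2.8 hours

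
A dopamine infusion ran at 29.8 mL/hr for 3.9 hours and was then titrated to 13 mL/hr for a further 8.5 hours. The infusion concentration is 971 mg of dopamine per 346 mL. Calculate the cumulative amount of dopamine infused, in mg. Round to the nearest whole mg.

Concentration = 971 mg ÷ 346 mL = 2.806358 mg/mL
Stage 1: 29.8 mL/hr × 3.9 hr = 116.22 mL → 116.22 mL × 2.806358 mg/mL = 326.155 mg
Stage 2: 13 mL/hr × 8.5 hr = 110.5 mL → 110.5 mL × 2.806358 mg/mL = 310.1026 mg
Total = 326.155 + 310.1026 = 636.2576 mg

636 mg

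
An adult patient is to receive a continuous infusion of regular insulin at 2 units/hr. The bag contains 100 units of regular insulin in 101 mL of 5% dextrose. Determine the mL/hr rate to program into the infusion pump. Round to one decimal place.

2.0 mL/hr

Concentration = 100 units ÷ 101 mL = 0.990099 units/mL
Rate = 2 units/hr ÷ 0.990099 units/mL = 2.02 mL/hr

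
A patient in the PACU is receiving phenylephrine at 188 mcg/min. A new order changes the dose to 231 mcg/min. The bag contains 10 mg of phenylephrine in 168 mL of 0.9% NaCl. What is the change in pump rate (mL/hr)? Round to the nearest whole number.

43 mL/hr

At the current dose:
188 mcg/min × 60 min/hr = 11280 mcg/hr
Concentration = 10 mg ÷ 168 mL = 0.05952381 mg/mL = 59.52381 mcg/mL
Rate = 11280 mcg/hr ÷ 59.52381 mcg/mL = 189.504 mL/hr
At the new dose:
231 mcg/min × 60 min/hr = 13860 mcg/hr
Rate = 13860 mcg/hr ÷ 59.52381 mcg/mL = 232.848 mL/hr
Change = 232.848 − 189.504 = 43.344 mL/hr → 43.344 mL/hr increase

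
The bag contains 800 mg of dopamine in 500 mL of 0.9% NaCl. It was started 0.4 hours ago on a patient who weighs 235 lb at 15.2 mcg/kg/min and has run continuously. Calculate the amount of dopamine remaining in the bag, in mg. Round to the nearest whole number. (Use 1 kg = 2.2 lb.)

Weight = 235 lb ÷ 2.2 lb/kg = 106.8182 kg
Dose = 15.2 mcg/kg/min × 106.8182 kg = 1623.636 mcg/min
1623.636 mcg/min × 60 min/hr = 97418.18 mcg/hr
Concentration = 800 mg ÷ 500 mL = 1.6 mg/mL = 1600 mcg/mL
Rate = 97418.18 mcg/hr ÷ 1600 mcg/mL = 60.88636 mL/hr
Volume infused = 60.88636 mL/hr × 0.4 hr = 24.35455 mL
Volume remaining = 500 − 24.35455 = 475.6455 mL
Drug remaining = 475.6455 mL × 1600 mcg/mL = 761032.7 mcg = 761.0327 mg

761 mg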